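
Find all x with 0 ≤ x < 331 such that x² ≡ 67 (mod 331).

Since 331 ≡ 3 (mod 4), a square root of 67 is 67^((331+1)/4) = 67^83 mod 331.
Repeated squaring: 67^2≡186, 67^4≡172, 67^8≡125, 67^16≡68, 67^32≡321, 67^64≡100 (mod 331).
67^83 = 67^(64+16+2+1) ≡ 304 (mod 331).
Check: 304² = 92416 ≡ 67 (mod 331). The two roots are 27 and 304.

27, 304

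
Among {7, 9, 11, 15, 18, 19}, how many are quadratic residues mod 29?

(7/29) = +1 → QR.
(9/29) = +1 → QR.
(11/29) = -1 → non-residue.
(15/29) = -1 → non-residue.
(18/29) = -1 → non-residue.
(19/29) = -1 → non-residue.
Total quadratic residues among the 6: 2.

2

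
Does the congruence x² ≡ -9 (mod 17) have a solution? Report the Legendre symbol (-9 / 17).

1

Euler's criterion: (-9/17) ≡ 8^8 (mod 17).
8^2 ≡ 13 (mod 17)
8^4 ≡ 16 (mod 17)
8^8 ≡ 1 (mod 17)
8^8 = 8^(8) ≡ 1 (mod 17).
Result is 1, so (-9/17) = 1.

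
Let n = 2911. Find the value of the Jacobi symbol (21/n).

Reciprocity: 21 ≡ 1 and 2911 ≡ 3 (mod 4), so (21/2911) = +(2911/21).
Reduce top mod 21: now compute (13/21).
Reciprocity: 13 ≡ 1 and 21 ≡ 1 (mod 4), so (13/21) = +(21/13).
Reduce top mod 13: now compute (8/13).
Pull out 2^3: since 13 ≡ 5 (mod 8), (2/13) = -1, so (2/13)^3 = -1.
Reached (1/13) = 1. Collecting the sign flips along the way, the symbol is -1.

-1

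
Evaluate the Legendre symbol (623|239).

1

First reduce: 623 ≡ 145 (mod 239).
Reciprocity: 145 ≡ 1 and 239 ≡ 3 (mod 4), so (145/239) = +(239/145).
Reduce top mod 145: now compute (94/145).
Pull out 2: since 145 ≡ 1 (mod 8), (2/145) = +1.
Reciprocity: 47 ≡ 3 and 145 ≡ 1 (mod 4), so (47/145) = +(145/47).
Reduce top mod 47: now compute (4/47).
Pull out 2^2: since 47 ≡ 7 (mod 8), (2/47) = +1, so (2/47)^2 = +1.
Reached (1/47) = 1. Collecting the sign flips along the way, the symbol is +1.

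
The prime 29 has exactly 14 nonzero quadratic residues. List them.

1 4 5 6 7 9 13 16 20 22 23 24 25 28

Square k = 1,…,14 (k and 29−k give the same square):
1²=1, 2²=4, 3²=9, 4²=16, 5²=25, 6²≡7, 7²≡20, 8²≡6, 9²≡23, 10²≡13, 11²≡5, 12²≡28, 13²≡24, 14²≡22 (mod 29).
So the quadratic residues mod 29 are {1, 4, 5, 6, 7, 9, 13, 16, 20, 22, 23, 24, 25, 28}.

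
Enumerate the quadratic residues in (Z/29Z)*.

Square k = 1,…,14 (k and 29−k give the same square):
1²=1, 2²=4, 3²=9, 4²=16, 5²=25, 6²≡7, 7²≡20, 8²≡6, 9²≡23, 10²≡13, 11²≡5, 12²≡28, 13²≡24, 14²≡22 (mod 29).
So the quadratic residues mod 29 are {1, 4, 5, 6, 7, 9, 13, 16, 20, 22, 23, 24, 25, 28}.

1,4,5,6,7,9,13,16,20,22,23,24,25,28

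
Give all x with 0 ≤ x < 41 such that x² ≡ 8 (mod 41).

7, 34

41 ≡ 1 (mod 4), so we find a root by search.
Trying successive values, 7² = 49 ≡ 8 (mod 41). The other root is 41 − 7 = 34.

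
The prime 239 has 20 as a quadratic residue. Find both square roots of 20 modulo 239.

62, 177

Since 239 ≡ 3 (mod 4), a square root of 20 is 20^((239+1)/4) = 20^60 mod 239.
Repeated squaring: 20^2≡161, 20^4≡109, 20^8≡170, 20^16≡220, 20^32≡122 (mod 239).
20^60 = 20^(32+16+8+4) ≡ 62 (mod 239).
Check: 62² = 3844 ≡ 20 (mod 239). The two roots are 62 and 177.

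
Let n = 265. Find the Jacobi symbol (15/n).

0

Reciprocity: 15 ≡ 3 and 265 ≡ 1 (mod 4), so (15/265) = +(265/15).
Reduce top mod 15: now compute (10/15).
Pull out 2: since 15 ≡ 7 (mod 8), (2/15) = +1.
Reciprocity: 5 ≡ 1 and 15 ≡ 3 (mod 4), so (5/15) = +(15/5).
Reduce top mod 5: now compute (0/5).
Top reduces to 0: gcd > 1, so the symbol is 0.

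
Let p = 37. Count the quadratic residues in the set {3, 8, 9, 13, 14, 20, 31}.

(3/37) = +1 → QR.
(8/37) = -1 → non-residue.
(9/37) = +1 → QR.
(13/37) = -1 → non-residue.
(14/37) = -1 → non-residue.
(20/37) = -1 → non-residue.
(31/37) = -1 → non-residue.
Total quadratic residues among the 7: 2.

2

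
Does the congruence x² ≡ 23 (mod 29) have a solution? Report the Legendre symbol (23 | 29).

1

Reciprocity: 23 ≡ 3 and 29 ≡ 1 (mod 4), so (23/29) = +(29/23).
Reduce top mod 23: now compute (6/23).
Pull out 2: since 23 ≡ 7 (mod 8), (2/23) = +1.
Reciprocity: 3 ≡ 3 and 23 ≡ 3 (mod 4), so (3/23) = −(23/3).
Reduce top mod 3: now compute (2/3).
Pull out 2: since 3 ≡ 3 (mod 8), (2/3) = -1.
Reached (1/3) = 1. Collecting the sign flips along the way, the symbol is +1.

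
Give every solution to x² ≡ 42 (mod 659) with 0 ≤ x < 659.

187, 472

Since 659 ≡ 3 (mod 4), a square root of 42 is 42^((659+1)/4) = 42^165 mod 659.
Repeated squaring: 42^2≡446, 42^4≡557, 42^8≡519, 42^16≡489, 42^32≡563, 42^64≡649, 42^128≡100 (mod 659).
42^165 = 42^(128+32+4+1) ≡ 187 (mod 659).
Check: 187² = 34969 ≡ 42 (mod 659). The two roots are 187 and 472.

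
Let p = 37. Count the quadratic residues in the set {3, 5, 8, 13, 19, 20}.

(3/37) = +1 → QR.
(5/37) = -1 → non-residue.
(8/37) = -1 → non-residue.
(13/37) = -1 → non-residue.
(19/37) = -1 → non-residue.
(20/37) = -1 → non-residue.
Total quadratic residues among the 6: 1.

1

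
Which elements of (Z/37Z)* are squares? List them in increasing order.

1 3 4 7 9 10 11 12 16 21 25 26 27 28 30 33 34 36

Square k = 1,…,18 (k and 37−k give the same square):
1²=1, 2²=4, 3²=9, 4²=16, 5²=25, 6²=36, 7²≡12, 8²≡27, 9²≡7, 10²≡26, 11²≡10, 12²≡33, 13²≡21, 14²≡11, 15²≡3, 16²≡34, 17²≡30, 18²≡28 (mod 37).
So the quadratic residues mod 37 are {1, 3, 4, 7, 9, 10, 11, 12, 16, 21, 25, 26, 27, 28, 30, 33, 34, 36}.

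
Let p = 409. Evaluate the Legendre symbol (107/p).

Euler's criterion: (107/409) ≡ 107^204 (mod 409).
107^2 ≡ 406 (mod 409)
107^4 ≡ 9 (mod 409)
107^8 ≡ 81 (mod 409)
107^16 ≡ 17 (mod 409)
107^32 ≡ 289 (mod 409)
107^64 ≡ 85 (mod 409)
107^128 ≡ 272 (mod 409)
107^204 = 107^(128+64+8+4) ≡ 408 (mod 409).
Result is 408 ≡ −1, so (107/409) = −1.

-1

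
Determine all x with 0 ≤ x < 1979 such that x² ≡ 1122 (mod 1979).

114, 1865

Since 1979 ≡ 3 (mod 4), a square root of 1122 is 1122^((1979+1)/4) = 1122^495 mod 1979.
Repeated squaring: 1122^2≡240, 1122^4≡209, 1122^8≡143, 1122^16≡659, 1122^32≡880, 1122^64≡611, 1122^128≡1269, 1122^256≡1434 (mod 1979).
1122^495 = 1122^(256+128+64+32+8+4+2+1) ≡ 1865 (mod 1979).
Check: 1865² = 3478225 ≡ 1122 (mod 1979). The two roots are 114 and 1865.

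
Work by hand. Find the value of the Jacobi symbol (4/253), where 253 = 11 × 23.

1

Pull out 2^2: since 253 ≡ 5 (mod 8), (2/253) = -1, so (2/253)^2 = +1.
Reached (1/253) = 1. Collecting the sign flips along the way, the symbol is +1.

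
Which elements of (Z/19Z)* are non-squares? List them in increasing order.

2, 3, 8, 10, 12, 13, 14, 15, 18

Square k = 1,…,9 (k and 19−k give the same square):
1²=1, 2²=4, 3²=9, 4²=16, 5²≡6, 6²≡17, 7²≡11, 8²≡7, 9²≡5 (mod 19).
The residues are {1, 4, 5, 6, 7, 9, 11, 16, 17}; the non-residues are the remaining 9 nonzero classes.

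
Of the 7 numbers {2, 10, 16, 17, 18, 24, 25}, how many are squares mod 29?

(2/29) = -1 → non-residue.
(10/29) = -1 → non-residue.
(16/29) = +1 → QR.
(17/29) = -1 → non-residue.
(18/29) = -1 → non-residue.
(24/29) = +1 → QR.
(25/29) = +1 → QR.
Total quadratic residues among the 7: 3.

3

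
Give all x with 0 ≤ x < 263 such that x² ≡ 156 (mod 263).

122, 141

Since 263 ≡ 3 (mod 4), a square root of 156 is 156^((263+1)/4) = 156^66 mod 263.
Repeated squaring: 156^2≡140, 156^4≡138, 156^8≡108, 156^16≡92, 156^32≡48, 156^64≡200 (mod 263).
156^66 = 156^(64+2) ≡ 122 (mod 263).
Check: 122² = 14884 ≡ 156 (mod 263). The two roots are 122 and 141.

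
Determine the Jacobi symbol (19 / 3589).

Reciprocity: 19 ≡ 3 and 3589 ≡ 1 (mod 4), so (19/3589) = +(3589/19).
Reduce top mod 19: now compute (17/19).
Reciprocity: 17 ≡ 1 and 19 ≡ 3 (mod 4), so (17/19) = +(19/17).
Reduce top mod 17: now compute (2/17).
Pull out 2: since 17 ≡ 1 (mod 8), (2/17) = +1.
Reached (1/17) = 1. Collecting the sign flips along the way, the symbol is +1.

1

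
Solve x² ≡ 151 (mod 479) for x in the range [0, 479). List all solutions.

55, 424

Since 479 ≡ 3 (mod 4), a square root of 151 is 151^((479+1)/4) = 151^120 mod 479.
Repeated squaring: 151^2≡288, 151^4≡77, 151^8≡181, 151^16≡189, 151^32≡275, 151^64≡422 (mod 479).
151^120 = 151^(64+32+16+8) ≡ 55 (mod 479).
Check: 55² = 3025 ≡ 151 (mod 479). The two roots are 55 and 424.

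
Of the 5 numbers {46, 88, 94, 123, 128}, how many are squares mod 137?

3

(46/137) = -1 → non-residue.
(88/137) = +1 → QR.
(94/137) = -1 → non-residue.
(123/137) = +1 → QR.
(128/137) = +1 → QR.
Total quadratic residues among the 5: 3.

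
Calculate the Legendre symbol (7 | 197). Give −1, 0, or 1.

1

Reciprocity: 7 ≡ 3 and 197 ≡ 1 (mod 4), so (7/197) = +(197/7).
Reduce top mod 7: now compute (1/7).
Reached (1/7) = 1. Collecting the sign flips along the way, the symbol is +1.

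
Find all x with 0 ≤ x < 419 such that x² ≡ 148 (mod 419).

Since 419 ≡ 3 (mod 4), a square root of 148 is 148^((419+1)/4) = 148^105 mod 419.
Repeated squaring: 148^2≡116, 148^4≡48, 148^8≡209, 148^16≡105, 148^32≡131, 148^64≡401 (mod 419).
148^105 = 148^(64+32+8+1) ≡ 188 (mod 419).
Check: 188² = 35344 ≡ 148 (mod 419). The two roots are 188 and 231.

188, 231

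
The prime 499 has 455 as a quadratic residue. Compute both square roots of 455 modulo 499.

Since 499 ≡ 3 (mod 4), a square root of 455 is 455^((499+1)/4) = 455^125 mod 499.
Repeated squaring: 455^2≡439, 455^4≡107, 455^8≡471, 455^16≡285, 455^32≡387, 455^64≡69 (mod 499).
455^125 = 455^(64+32+16+8+4+1) ≡ 346 (mod 499).
Check: 346² = 119716 ≡ 455 (mod 499). The two roots are 153 and 346.

153, 346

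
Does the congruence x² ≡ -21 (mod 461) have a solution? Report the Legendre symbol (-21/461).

1

First reduce: -21 ≡ 440 (mod 461).
Pull out 2^3: since 461 ≡ 5 (mod 8), (2/461) = -1, so (2/461)^3 = -1.
Reciprocity: 55 ≡ 3 and 461 ≡ 1 (mod 4), so (55/461) = +(461/55).
Reduce top mod 55: now compute (21/55).
Reciprocity: 21 ≡ 1 and 55 ≡ 3 (mod 4), so (21/55) = +(55/21).
Reduce top mod 21: now compute (13/21).
Reciprocity: 13 ≡ 1 and 21 ≡ 1 (mod 4), so (13/21) = +(21/13).
Reduce top mod 13: now compute (8/13).
Pull out 2^3: since 13 ≡ 5 (mod 8), (2/13) = -1, so (2/13)^3 = -1.
Reached (1/13) = 1. Collecting the sign flips along the way, the symbol is +1.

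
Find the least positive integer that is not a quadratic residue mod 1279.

(2/1279) = +1, so 2 is a residue.
(3/1279) = −1, so 3 is the smallest positive non-residue mod 1279.

3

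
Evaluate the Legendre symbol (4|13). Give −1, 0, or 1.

Euler's criterion: (4/13) ≡ 4^6 (mod 13).
4^2 ≡ 3 (mod 13)
4^4 ≡ 9 (mod 13)
4^6 = 4^(4+2) ≡ 1 (mod 13).
Result is 1, so (4/13) = 1.

1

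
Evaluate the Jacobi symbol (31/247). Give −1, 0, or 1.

Reciprocity: 31 ≡ 3 and 247 ≡ 3 (mod 4), so (31/247) = −(247/31).
Reduce top mod 31: now compute (30/31).
Pull out 2: since 31 ≡ 7 (mod 8), (2/31) = +1.
Reciprocity: 15 ≡ 3 and 31 ≡ 3 (mod 4), so (15/31) = −(31/15).
Reduce top mod 15: now compute (1/15).
Reached (1/15) = 1. Collecting the sign flips along the way, the symbol is +1.

1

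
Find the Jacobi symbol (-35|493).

1

First reduce: -35 ≡ 458 (mod 493).
Pull out 2: since 493 ≡ 5 (mod 8), (2/493) = -1.
Reciprocity: 229 ≡ 1 and 493 ≡ 1 (mod 4), so (229/493) = +(493/229).
Reduce top mod 229: now compute (35/229).
Reciprocity: 35 ≡ 3 and 229 ≡ 1 (mod 4), so (35/229) = +(229/35).
Reduce top mod 35: now compute (19/35).
Reciprocity: 19 ≡ 3 and 35 ≡ 3 (mod 4), so (19/35) = −(35/19).
Reduce top mod 19: now compute (16/19).
Pull out 2^4: since 19 ≡ 3 (mod 8), (2/19) = -1, so (2/19)^4 = +1.
Reached (1/19) = 1. Collecting the sign flips along the way, the symbol is +1.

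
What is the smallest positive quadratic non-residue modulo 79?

(2/79) = +1, so 2 is a residue.
(3/79) = −1, so 3 is the smallest positive non-residue mod 79.

3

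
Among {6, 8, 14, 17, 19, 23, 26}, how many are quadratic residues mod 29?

(6/29) = +1 → QR.
(8/29) = -1 → non-residue.
(14/29) = -1 → non-residue.
(17/29) = -1 → non-residue.
(19/29) = -1 → non-residue.
(23/29) = +1 → QR.
(26/29) = -1 → non-residue.
Total quadratic residues among the 7: 2.

2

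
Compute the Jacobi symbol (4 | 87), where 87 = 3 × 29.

Pull out 2^2: since 87 ≡ 7 (mod 8), (2/87) = +1, so (2/87)^2 = +1.
Reached (1/87) = 1. Collecting the sign flips along the way, the symbol is +1.

1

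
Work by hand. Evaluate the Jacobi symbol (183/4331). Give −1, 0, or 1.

Reciprocity: 183 ≡ 3 and 4331 ≡ 3 (mod 4), so (183/4331) = −(4331/183).
Reduce top mod 183: now compute (122/183).
Pull out 2: since 183 ≡ 7 (mod 8), (2/183) = +1.
Reciprocity: 61 ≡ 1 and 183 ≡ 3 (mod 4), so (61/183) = +(183/61).
Reduce top mod 61: now compute (0/61).
Top reduces to 0: gcd > 1, so the symbol is 0.

0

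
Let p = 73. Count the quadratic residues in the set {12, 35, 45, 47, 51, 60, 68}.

2

(12/73) = +1 → QR.
(35/73) = +1 → QR.
(45/73) = -1 → non-residue.
(47/73) = -1 → non-residue.
(51/73) = -1 → non-residue.
(60/73) = -1 → non-residue.
(68/73) = -1 → non-residue.
Total quadratic residues among the 7: 2.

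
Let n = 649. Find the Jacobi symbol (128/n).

Pull out 2^7: since 649 ≡ 1 (mod 8), (2/649) = +1, so (2/649)^7 = +1.
Reached (1/649) = 1. Collecting the sign flips along the way, the symbol is +1.

1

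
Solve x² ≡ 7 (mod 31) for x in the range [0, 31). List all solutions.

Since 31 ≡ 3 (mod 4), a square root of 7 is 7^((31+1)/4) = 7^8 mod 31.
Repeated squaring: 7^2≡18, 7^4≡14, 7^8≡10 (mod 31).
7^8 = 7^(8) ≡ 10 (mod 31).
Check: 10² = 100 ≡ 7 (mod 31). The two roots are 10 and 21.

10, 21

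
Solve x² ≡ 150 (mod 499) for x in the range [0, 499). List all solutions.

Since 499 ≡ 3 (mod 4), a square root of 150 is 150^((499+1)/4) = 150^125 mod 499.
Repeated squaring: 150^2≡45, 150^4≡29, 150^8≡342, 150^16≡198, 150^32≡282, 150^64≡183 (mod 499).
150^125 = 150^(64+32+16+8+4+1) ≡ 152 (mod 499).
Check: 152² = 23104 ≡ 150 (mod 499). The two roots are 152 and 347.

152, 347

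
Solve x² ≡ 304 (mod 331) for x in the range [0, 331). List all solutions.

Since 331 ≡ 3 (mod 4), a square root of 304 is 304^((331+1)/4) = 304^83 mod 331.
Repeated squaring: 304^2≡67, 304^4≡186, 304^8≡172, 304^16≡125, 304^32≡68, 304^64≡321 (mod 331).
304^83 = 304^(64+16+2+1) ≡ 189 (mod 331).
Check: 189² = 35721 ≡ 304 (mod 331). The two roots are 142 and 189.

142, 189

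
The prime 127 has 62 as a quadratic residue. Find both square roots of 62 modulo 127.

58, 69

Since 127 ≡ 3 (mod 4), a square root of 62 is 62^((127+1)/4) = 62^32 mod 127.
Repeated squaring: 62^2≡34, 62^4≡13, 62^8≡42, 62^16≡113, 62^32≡69 (mod 127).
62^32 = 62^(32) ≡ 69 (mod 127).
Check: 69² = 4761 ≡ 62 (mod 127). The two roots are 58 and 69.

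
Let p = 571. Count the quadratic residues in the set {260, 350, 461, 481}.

4

(260/571) = +1 → QR.
(350/571) = +1 → QR.
(461/571) = +1 → QR.
(481/571) = +1 → QR.
Total quadratic residues among the 4: 4.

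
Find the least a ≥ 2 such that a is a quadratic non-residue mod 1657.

5

(2/1657) = +1, so 2 is a residue.
(3/1657) = +1, so 3 is a residue.
(4/1657) = +1, so 4 is a residue.
(5/1657) = −1, so 5 is the smallest positive non-residue mod 1657.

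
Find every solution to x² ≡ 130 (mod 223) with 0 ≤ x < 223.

24, 199

Since 223 ≡ 3 (mod 4), a square root of 130 is 130^((223+1)/4) = 130^56 mod 223.
Repeated squaring: 130^2≡175, 130^4≡74, 130^8≡124, 130^16≡212, 130^32≡121 (mod 223).
130^56 = 130^(32+16+8) ≡ 199 (mod 223).
Check: 199² = 39601 ≡ 130 (mod 223). The two roots are 24 and 199.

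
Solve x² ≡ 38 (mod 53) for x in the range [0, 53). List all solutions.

53 ≡ 1 (mod 4), so we find a root by search.
Trying successive values, 12² = 144 ≡ 38 (mod 53). The other root is 53 − 12 = 41.

12, 41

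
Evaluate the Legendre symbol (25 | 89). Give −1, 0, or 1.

Euler's criterion: (25/89) ≡ 25^44 (mod 89).
25^2 ≡ 2 (mod 89)
25^4 ≡ 4 (mod 89)
25^8 ≡ 16 (mod 89)
25^16 ≡ 78 (mod 89)
25^32 ≡ 32 (mod 89)
25^44 = 25^(32+8+4) ≡ 1 (mod 89).
Result is 1, so (25/89) = 1.

1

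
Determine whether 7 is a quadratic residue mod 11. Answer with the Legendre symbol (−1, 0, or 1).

Euler's criterion: (7/11) ≡ 7^5 (mod 11).
7^2 ≡ 5 (mod 11)
7^4 ≡ 3 (mod 11)
7^5 = 7^(4+1) ≡ 10 (mod 11).
Result is 10 ≡ −1, so (7/11) = −1.

-1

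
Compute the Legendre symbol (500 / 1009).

1

Pull out 2^2: since 1009 ≡ 1 (mod 8), (2/1009) = +1, so (2/1009)^2 = +1.
Reciprocity: 125 ≡ 1 and 1009 ≡ 1 (mod 4), so (125/1009) = +(1009/125).
Reduce top mod 125: now compute (9/125).
Reciprocity: 9 ≡ 1 and 125 ≡ 1 (mod 4), so (9/125) = +(125/9).
Reduce top mod 9: now compute (8/9).
Pull out 2^3: since 9 ≡ 1 (mod 8), (2/9) = +1, so (2/9)^3 = +1.
Reached (1/9) = 1. Collecting the sign flips along the way, the symbol is +1.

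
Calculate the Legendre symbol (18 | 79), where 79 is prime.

1

Pull out 2: since 79 ≡ 7 (mod 8), (2/79) = +1.
Reciprocity: 9 ≡ 1 and 79 ≡ 3 (mod 4), so (9/79) = +(79/9).
Reduce top mod 9: now compute (7/9).
Reciprocity: 7 ≡ 3 and 9 ≡ 1 (mod 4), so (7/9) = +(9/7).
Reduce top mod 7: now compute (2/7).
Pull out 2: since 7 ≡ 7 (mod 8), (2/7) = +1.
Reached (1/7) = 1. Collecting the sign flips along the way, the symbol is +1.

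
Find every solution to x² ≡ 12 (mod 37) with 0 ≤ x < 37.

37 ≡ 1 (mod 4), so we find a root by search.
Trying successive values, 7² = 49 ≡ 12 (mod 37). The other root is 37 − 7 = 30.

7, 30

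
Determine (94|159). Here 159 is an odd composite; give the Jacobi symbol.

-1

Pull out 2: since 159 ≡ 7 (mod 8), (2/159) = +1.
Reciprocity: 47 ≡ 3 and 159 ≡ 3 (mod 4), so (47/159) = −(159/47).
Reduce top mod 47: now compute (18/47).
Pull out 2: since 47 ≡ 7 (mod 8), (2/47) = +1.
Reciprocity: 9 ≡ 1 and 47 ≡ 3 (mod 4), so (9/47) = +(47/9).
Reduce top mod 9: now compute (2/9).
Pull out 2: since 9 ≡ 1 (mod 8), (2/9) = +1.
Reached (1/9) = 1. Collecting the sign flips along the way, the symbol is -1.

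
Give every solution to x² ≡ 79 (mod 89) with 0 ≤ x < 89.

41, 48

89 ≡ 1 (mod 4), so we find a root by search.
Trying successive values, 41² = 1681 ≡ 79 (mod 89). The other root is 89 − 41 = 48.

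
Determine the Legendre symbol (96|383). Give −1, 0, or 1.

Pull out 2^5: since 383 ≡ 7 (mod 8), (2/383) = +1, so (2/383)^5 = +1.
Reciprocity: 3 ≡ 3 and 383 ≡ 3 (mod 4), so (3/383) = −(383/3).
Reduce top mod 3: now compute (2/3).
Pull out 2: since 3 ≡ 3 (mod 8), (2/3) = -1.
Reached (1/3) = 1. Collecting the sign flips along the way, the symbol is +1.

1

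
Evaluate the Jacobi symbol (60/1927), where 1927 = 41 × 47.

Pull out 2^2: since 1927 ≡ 7 (mod 8), (2/1927) = +1, so (2/1927)^2 = +1.
Reciprocity: 15 ≡ 3 and 1927 ≡ 3 (mod 4), so (15/1927) = −(1927/15).
Reduce top mod 15: now compute (7/15).
Reciprocity: 7 ≡ 3 and 15 ≡ 3 (mod 4), so (7/15) = −(15/7).
Reduce top mod 7: now compute (1/7).
Reached (1/7) = 1. Collecting the sign flips along the way, the symbol is +1.

1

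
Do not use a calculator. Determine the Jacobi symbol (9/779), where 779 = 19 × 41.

1

Reciprocity: 9 ≡ 1 and 779 ≡ 3 (mod 4), so (9/779) = +(779/9).
Reduce top mod 9: now compute (5/9).
Reciprocity: 5 ≡ 1 and 9 ≡ 1 (mod 4), so (5/9) = +(9/5).
Reduce top mod 5: now compute (4/5).
Pull out 2^2: since 5 ≡ 5 (mod 8), (2/5) = -1, so (2/5)^2 = +1.
Reached (1/5) = 1. Collecting the sign flips along the way, the symbol is +1.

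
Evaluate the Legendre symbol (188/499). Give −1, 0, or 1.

1

Euler's criterion: (188/499) ≡ 188^249 (mod 499).
188^2 ≡ 414 (mod 499)
188^4 ≡ 239 (mod 499)
188^8 ≡ 235 (mod 499)
188^16 ≡ 335 (mod 499)
188^32 ≡ 449 (mod 499)
188^64 ≡ 5 (mod 499)
188^128 ≡ 25 (mod 499)
188^249 = 188^(128+64+32+16+8+1) ≡ 1 (mod 499).
Result is 1, so (188/499) = 1.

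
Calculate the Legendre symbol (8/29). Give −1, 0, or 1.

-1

Pull out 2^3: since 29 ≡ 5 (mod 8), (2/29) = -1, so (2/29)^3 = -1.
Reached (1/29) = 1. Collecting the sign flips along the way, the symbol is -1.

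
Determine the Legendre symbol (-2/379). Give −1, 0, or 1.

First reduce: -2 ≡ 377 (mod 379).
Reciprocity: 377 ≡ 1 and 379 ≡ 3 (mod 4), so (377/379) = +(379/377).
Reduce top mod 377: now compute (2/377).
Pull out 2: since 377 ≡ 1 (mod 8), (2/377) = +1.
Reached (1/377) = 1. Collecting the sign flips along the way, the symbol is +1.

1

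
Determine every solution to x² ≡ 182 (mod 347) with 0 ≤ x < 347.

Since 347 ≡ 3 (mod 4), a square root of 182 is 182^((347+1)/4) = 182^87 mod 347.
Repeated squaring: 182^2≡159, 182^4≡297, 182^8≡71, 182^16≡183, 182^32≡177, 182^64≡99 (mod 347).
182^87 = 182^(64+16+4+2+1) ≡ 324 (mod 347).
Check: 324² = 104976 ≡ 182 (mod 347). The two roots are 23 and 324.

23, 324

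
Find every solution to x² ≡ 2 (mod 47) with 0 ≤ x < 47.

7, 40

Since 47 ≡ 3 (mod 4), a square root of 2 is 2^((47+1)/4) = 2^12 mod 47.
Repeated squaring: 2^2≡4, 2^4≡16, 2^8≡21 (mod 47).
2^12 = 2^(8+4) ≡ 7 (mod 47).
Check: 7² = 49 ≡ 2 (mod 47). The two roots are 7 and 40.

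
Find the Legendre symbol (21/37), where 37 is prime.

1

Reciprocity: 21 ≡ 1 and 37 ≡ 1 (mod 4), so (21/37) = +(37/21).
Reduce top mod 21: now compute (16/21).
Pull out 2^4: since 21 ≡ 5 (mod 8), (2/21) = -1, so (2/21)^4 = +1.
Reached (1/21) = 1. Collecting the sign flips along the way, the symbol is +1.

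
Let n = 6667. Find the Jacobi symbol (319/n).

1

Reciprocity: 319 ≡ 3 and 6667 ≡ 3 (mod 4), so (319/6667) = −(6667/319).
Reduce top mod 319: now compute (287/319).
Reciprocity: 287 ≡ 3 and 319 ≡ 3 (mod 4), so (287/319) = −(319/287).
Reduce top mod 287: now compute (32/287).
Pull out 2^5: since 287 ≡ 7 (mod 8), (2/287) = +1, so (2/287)^5 = +1.
Reached (1/287) = 1. Collecting the sign flips along the way, the symbol is +1.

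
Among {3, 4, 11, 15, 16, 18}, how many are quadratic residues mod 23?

(3/23) = +1 → QR.
(4/23) = +1 → QR.
(11/23) = -1 → non-residue.
(15/23) = -1 → non-residue.
(16/23) = +1 → QR.
(18/23) = +1 → QR.
Total quadratic residues among the 6: 4.

4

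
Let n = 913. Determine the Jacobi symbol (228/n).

Pull out 2^2: since 913 ≡ 1 (mod 8), (2/913) = +1, so (2/913)^2 = +1.
Reciprocity: 57 ≡ 1 and 913 ≡ 1 (mod 4), so (57/913) = +(913/57).
Reduce top mod 57: now compute (1/57).
Reached (1/57) = 1. Collecting the sign flips along the way, the symbol is +1.

1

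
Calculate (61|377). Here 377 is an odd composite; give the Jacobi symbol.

Reciprocity: 61 ≡ 1 and 377 ≡ 1 (mod 4), so (61/377) = +(377/61).
Reduce top mod 61: now compute (11/61).
Reciprocity: 11 ≡ 3 and 61 ≡ 1 (mod 4), so (11/61) = +(61/11).
Reduce top mod 11: now compute (6/11).
Pull out 2: since 11 ≡ 3 (mod 8), (2/11) = -1.
Reciprocity: 3 ≡ 3 and 11 ≡ 3 (mod 4), so (3/11) = −(11/3).
Reduce top mod 3: now compute (2/3).
Pull out 2: since 3 ≡ 3 (mod 8), (2/3) = -1.
Reached (1/3) = 1. Collecting the sign flips along the way, the symbol is -1.

-1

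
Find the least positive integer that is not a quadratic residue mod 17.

3

(2/17) = +1, so 2 is a residue.
(3/17) = −1, so 3 is the smallest positive non-residue mod 17.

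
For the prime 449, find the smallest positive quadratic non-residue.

(2/449) = +1, so 2 is a residue.
(3/449) = −1, so 3 is the smallest positive non-residue mod 449.

3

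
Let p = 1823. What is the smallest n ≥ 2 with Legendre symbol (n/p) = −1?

5

(2/1823) = +1, so 2 is a residue.
(3/1823) = +1, so 3 is a residue.
(4/1823) = +1, so 4 is a residue.
(5/1823) = −1, so 5 is the smallest positive non-residue mod 1823.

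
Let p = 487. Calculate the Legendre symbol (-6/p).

First reduce: -6 ≡ 481 (mod 487).
Reciprocity: 481 ≡ 1 and 487 ≡ 3 (mod 4), so (481/487) = +(487/481).
Reduce top mod 481: now compute (6/481).
Pull out 2: since 481 ≡ 1 (mod 8), (2/481) = +1.
Reciprocity: 3 ≡ 3 and 481 ≡ 1 (mod 4), so (3/481) = +(481/3).
Reduce top mod 3: now compute (1/3).
Reached (1/3) = 1. Collecting the sign flips along the way, the symbol is +1.

1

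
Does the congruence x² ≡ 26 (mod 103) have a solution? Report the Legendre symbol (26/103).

Pull out 2: since 103 ≡ 7 (mod 8), (2/103) = +1.
Reciprocity: 13 ≡ 1 and 103 ≡ 3 (mod 4), so (13/103) = +(103/13).
Reduce top mod 13: now compute (12/13).
Pull out 2^2: since 13 ≡ 5 (mod 8), (2/13) = -1, so (2/13)^2 = +1.
Reciprocity: 3 ≡ 3 and 13 ≡ 1 (mod 4), so (3/13) = +(13/3).
Reduce top mod 3: now compute (1/3).
Reached (1/3) = 1. Collecting the sign flips along the way, the symbol is +1.

1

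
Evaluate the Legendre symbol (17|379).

-1

Reciprocity: 17 ≡ 1 and 379 ≡ 3 (mod 4), so (17/379) = +(379/17).
Reduce top mod 17: now compute (5/17).
Reciprocity: 5 ≡ 1 and 17 ≡ 1 (mod 4), so (5/17) = +(17/5).
Reduce top mod 5: now compute (2/5).
Pull out 2: since 5 ≡ 5 (mod 8), (2/5) = -1.
Reached (1/5) = 1. Collecting the sign flips along the way, the symbol is -1.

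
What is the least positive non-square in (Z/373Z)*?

2

(2/373) = −1, so 2 is the smallest positive non-residue mod 373.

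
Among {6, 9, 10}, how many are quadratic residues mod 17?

(6/17) = -1 → non-residue.
(9/17) = +1 → QR.
(10/17) = -1 → non-residue.
Total quadratic residues among the 3: 1.

1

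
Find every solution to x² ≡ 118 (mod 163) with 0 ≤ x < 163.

Since 163 ≡ 3 (mod 4), a square root of 118 is 118^((163+1)/4) = 118^41 mod 163.
Repeated squaring: 118^2≡69, 118^4≡34, 118^8≡15, 118^16≡62, 118^32≡95 (mod 163).
118^41 = 118^(32+8+1) ≡ 97 (mod 163).
Check: 97² = 9409 ≡ 118 (mod 163). The two roots are 66 and 97.

66, 97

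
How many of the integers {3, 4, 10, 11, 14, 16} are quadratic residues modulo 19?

3

(3/19) = -1 → non-residue.
(4/19) = +1 → QR.
(10/19) = -1 → non-residue.
(11/19) = +1 → QR.
(14/19) = -1 → non-residue.
(16/19) = +1 → QR.
Total quadratic residues among the 6: 3.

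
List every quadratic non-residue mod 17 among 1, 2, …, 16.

Square k = 1,…,8 (k and 17−k give the same square):
1²=1, 2²=4, 3²=9, 4²=16, 5²≡8, 6²≡2, 7²≡15, 8²≡13 (mod 17).
The residues are {1, 2, 4, 8, 9, 13, 15, 16}; the non-residues are the remaining 8 nonzero classes.

3,5,6,7,10,11,12,14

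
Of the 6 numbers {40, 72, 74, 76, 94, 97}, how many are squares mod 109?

(40/109) = -1 → non-residue.
(72/109) = -1 → non-residue.
(74/109) = +1 → QR.
(76/109) = -1 → non-residue.
(94/109) = +1 → QR.
(97/109) = +1 → QR.
Total quadratic residues among the 6: 3.

3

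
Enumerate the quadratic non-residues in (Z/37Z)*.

Square k = 1,…,18 (k and 37−k give the same square):
1²=1, 2²=4, 3²=9, 4²=16, 5²=25, 6²=36, 7²≡12, 8²≡27, 9²≡7, 10²≡26, 11²≡10, 12²≡33, 13²≡21, 14²≡11, 15²≡3, 16²≡34, 17²≡30, 18²≡28 (mod 37).
The residues are {1, 3, 4, 7, 9, 10, 11, 12, 16, 21, 25, 26, 27, 28, 30, 33, 34, 36}; the non-residues are the remaining 18 nonzero classes.

2, 5, 6, 8, 13, 14, 15, 17, 18, 19, 20, 22, 23, 24, 29, 31, 32, 35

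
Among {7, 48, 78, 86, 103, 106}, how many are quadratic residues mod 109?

4

(7/109) = +1 → QR.
(48/109) = +1 → QR.
(78/109) = +1 → QR.
(86/109) = -1 → non-residue.
(103/109) = -1 → non-residue.
(106/109) = +1 → QR.
Total quadratic residues among the 6: 4.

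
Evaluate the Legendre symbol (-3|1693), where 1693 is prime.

First reduce: -3 ≡ 1690 (mod 1693).
Pull out 2: since 1693 ≡ 5 (mod 8), (2/1693) = -1.
Reciprocity: 845 ≡ 1 and 1693 ≡ 1 (mod 4), so (845/1693) = +(1693/845).
Reduce top mod 845: now compute (3/845).
Reciprocity: 3 ≡ 3 and 845 ≡ 1 (mod 4), so (3/845) = +(845/3).
Reduce top mod 3: now compute (2/3).
Pull out 2: since 3 ≡ 3 (mod 8), (2/3) = -1.
Reached (1/3) = 1. Collecting the sign flips along the way, the symbol is +1.

1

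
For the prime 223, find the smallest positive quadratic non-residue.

(2/223) = +1, so 2 is a residue.
(3/223) = −1, so 3 is the smallest positive non-residue mod 223.

3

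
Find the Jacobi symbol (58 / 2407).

Pull out 2: since 2407 ≡ 7 (mod 8), (2/2407) = +1.
Reciprocity: 29 ≡ 1 and 2407 ≡ 3 (mod 4), so (29/2407) = +(2407/29).
Reduce top mod 29: now compute (0/29).
Top reduces to 0: gcd > 1, so the symbol is 0.

0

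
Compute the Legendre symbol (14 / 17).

-1

Pull out 2: since 17 ≡ 1 (mod 8), (2/17) = +1.
Reciprocity: 7 ≡ 3 and 17 ≡ 1 (mod 4), so (7/17) = +(17/7).
Reduce top mod 7: now compute (3/7).
Reciprocity: 3 ≡ 3 and 7 ≡ 3 (mod 4), so (3/7) = −(7/3).
Reduce top mod 3: now compute (1/3).
Reached (1/3) = 1. Collecting the sign flips along the way, the symbol is -1.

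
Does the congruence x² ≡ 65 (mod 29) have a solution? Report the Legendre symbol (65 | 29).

1

First reduce: 65 ≡ 7 (mod 29).
Reciprocity: 7 ≡ 3 and 29 ≡ 1 (mod 4), so (7/29) = +(29/7).
Reduce top mod 7: now compute (1/7).
Reached (1/7) = 1. Collecting the sign flips along the way, the symbol is +1.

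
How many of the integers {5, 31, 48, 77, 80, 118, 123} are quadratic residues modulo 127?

(5/127) = -1 → non-residue.
(31/127) = +1 → QR.
(48/127) = -1 → non-residue.
(77/127) = -1 → non-residue.
(80/127) = -1 → non-residue.
(118/127) = -1 → non-residue.
(123/127) = -1 → non-residue.
Total quadratic residues among the 7: 1.

1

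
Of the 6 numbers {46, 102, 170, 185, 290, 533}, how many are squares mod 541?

(46/541) = -1 → non-residue.
(102/541) = +1 → QR.
(170/541) = +1 → QR.
(185/541) = -1 → non-residue.
(290/541) = +1 → QR.
(533/541) = -1 → non-residue.
Total quadratic residues among the 6: 3.

3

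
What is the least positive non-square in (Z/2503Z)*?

(2/2503) = +1, so 2 is a residue.
(3/2503) = −1, so 3 is the smallest positive non-residue mod 2503.

3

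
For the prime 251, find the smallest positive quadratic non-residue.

2

(2/251) = −1, so 2 is the smallest positive non-residue mod 251.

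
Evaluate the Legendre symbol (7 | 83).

Reciprocity: 7 ≡ 3 and 83 ≡ 3 (mod 4), so (7/83) = −(83/7).
Reduce top mod 7: now compute (6/7).
Pull out 2: since 7 ≡ 7 (mod 8), (2/7) = +1.
Reciprocity: 3 ≡ 3 and 7 ≡ 3 (mod 4), so (3/7) = −(7/3).
Reduce top mod 3: now compute (1/3).
Reached (1/3) = 1. Collecting the sign flips along the way, the symbol is +1.

1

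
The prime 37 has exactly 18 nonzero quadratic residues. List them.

1 3 4 7 9 10 11 12 16 21 25 26 27 28 30 33 34 36

Square k = 1,…,18 (k and 37−k give the same square):
1²=1, 2²=4, 3²=9, 4²=16, 5²=25, 6²=36, 7²≡12, 8²≡27, 9²≡7, 10²≡26, 11²≡10, 12²≡33, 13²≡21, 14²≡11, 15²≡3, 16²≡34, 17²≡30, 18²≡28 (mod 37).
So the quadratic residues mod 37 are {1, 3, 4, 7, 9, 10, 11, 12, 16, 21, 25, 26, 27, 28, 30, 33, 34, 36}.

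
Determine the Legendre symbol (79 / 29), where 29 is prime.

-1

First reduce: 79 ≡ 21 (mod 29).
Reciprocity: 21 ≡ 1 and 29 ≡ 1 (mod 4), so (21/29) = +(29/21).
Reduce top mod 21: now compute (8/21).
Pull out 2^3: since 21 ≡ 5 (mod 8), (2/21) = -1, so (2/21)^3 = -1.
Reached (1/21) = 1. Collecting the sign flips along the way, the symbol is -1.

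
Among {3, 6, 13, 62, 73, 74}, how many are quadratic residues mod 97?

(3/97) = +1 → QR.
(6/97) = +1 → QR.
(13/97) = -1 → non-residue.
(62/97) = +1 → QR.
(73/97) = +1 → QR.
(74/97) = -1 → non-residue.
Total quadratic residues among the 6: 4.

4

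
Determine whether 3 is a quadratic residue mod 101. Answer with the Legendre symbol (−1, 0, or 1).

Reciprocity: 3 ≡ 3 and 101 ≡ 1 (mod 4), so (3/101) = +(101/3).
Reduce top mod 3: now compute (2/3).
Pull out 2: since 3 ≡ 3 (mod 8), (2/3) = -1.
Reached (1/3) = 1. Collecting the sign flips along the way, the symbol is -1.

-1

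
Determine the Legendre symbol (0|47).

Top reduces to 0: gcd > 1, so the symbol is 0.

0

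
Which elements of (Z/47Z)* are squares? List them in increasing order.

1,2,3,4,6,7,8,9,12,14,16,17,18,21,24,25,27,28,32,34,36,37,42

Square k = 1,…,23 (k and 47−k give the same square):
1²=1, 2²=4, 3²=9, 4²=16, 5²=25, 6²=36, 7²≡2, 8²≡17, 9²≡34, 10²≡6, 11²≡27, 12²≡3, 13²≡28, 14²≡8, 15²≡37, 16²≡21, 17²≡7, 18²≡42, 19²≡32, 20²≡24, 21²≡18, 22²≡14, 23²≡12 (mod 47).
So the quadratic residues mod 47 are {1, 2, 3, 4, 6, 7, 8, 9, 12, 14, 16, 17, 18, 21, 24, 25, 27, 28, 32, 34, 36, 37, 42}.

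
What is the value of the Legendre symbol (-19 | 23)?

First reduce: -19 ≡ 4 (mod 23).
Pull out 2^2: since 23 ≡ 7 (mod 8), (2/23) = +1, so (2/23)^2 = +1.
Reached (1/23) = 1. Collecting the sign flips along the way, the symbol is +1.

1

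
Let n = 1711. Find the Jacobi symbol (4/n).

1

Pull out 2^2: since 1711 ≡ 7 (mod 8), (2/1711) = +1, so (2/1711)^2 = +1.
Reached (1/1711) = 1. Collecting the sign flips along the way, the symbol is +1.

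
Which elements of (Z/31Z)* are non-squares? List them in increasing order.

Square k = 1,…,15 (k and 31−k give the same square):
1²=1, 2²=4, 3²=9, 4²=16, 5²=25, 6²≡5, 7²≡18, 8²≡2, 9²≡19, 10²≡7, 11²≡28, 12²≡20, 13²≡14, 14²≡10, 15²≡8 (mod 31).
The residues are {1, 2, 4, 5, 7, 8, 9, 10, 14, 16, 18, 19, 20, 25, 28}; the non-residues are the remaining 15 nonzero classes.

3, 6, 11, 12, 13, 15, 17, 21, 22, 23, 24, 26, 27, 29, 30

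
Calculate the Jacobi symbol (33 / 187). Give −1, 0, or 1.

0

Reciprocity: 33 ≡ 1 and 187 ≡ 3 (mod 4), so (33/187) = +(187/33).
Reduce top mod 33: now compute (22/33).
Pull out 2: since 33 ≡ 1 (mod 8), (2/33) = +1.
Reciprocity: 11 ≡ 3 and 33 ≡ 1 (mod 4), so (11/33) = +(33/11).
Reduce top mod 11: now compute (0/11).
Top reduces to 0: gcd > 1, so the symbol is 0.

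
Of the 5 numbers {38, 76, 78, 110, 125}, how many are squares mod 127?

2

(38/127) = +1 → QR.
(76/127) = +1 → QR.
(78/127) = -1 → non-residue.
(110/127) = -1 → non-residue.
(125/127) = -1 → non-residue.
Total quadratic residues among the 5: 2.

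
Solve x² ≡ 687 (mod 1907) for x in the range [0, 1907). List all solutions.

Since 1907 ≡ 3 (mod 4), a square root of 687 is 687^((1907+1)/4) = 687^477 mod 1907.
Repeated squaring: 687^2≡940, 687^4≡659, 687^8≡1392, 687^16≡152, 687^32≡220, 687^64≡725, 687^128≡1200, 687^256≡215 (mod 1907).
687^477 = 687^(256+128+64+16+8+4+1) ≡ 939 (mod 1907).
Check: 939² = 881721 ≡ 687 (mod 1907). The two roots are 939 and 968.

939, 968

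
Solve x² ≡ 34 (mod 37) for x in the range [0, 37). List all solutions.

37 ≡ 1 (mod 4), so we find a root by search.
Trying successive values, 16² = 256 ≡ 34 (mod 37). The other root is 37 − 16 = 21.

16, 21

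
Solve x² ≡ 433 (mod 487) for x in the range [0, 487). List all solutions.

Since 487 ≡ 3 (mod 4), a square root of 433 is 433^((487+1)/4) = 433^122 mod 487.
Repeated squaring: 433^2≡481, 433^4≡36, 433^8≡322, 433^16≡440, 433^32≡261, 433^64≡428 (mod 487).
433^122 = 433^(64+32+16+8+2) ≡ 162 (mod 487).
Check: 162² = 26244 ≡ 433 (mod 487). The two roots are 162 and 325.

162, 325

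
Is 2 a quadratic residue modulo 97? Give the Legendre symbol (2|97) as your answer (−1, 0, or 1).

1

Euler's criterion: (2/97) ≡ 2^48 (mod 97).
2^2 ≡ 4 (mod 97)
2^4 ≡ 16 (mod 97)
2^8 ≡ 62 (mod 97)
2^16 ≡ 61 (mod 97)
2^32 ≡ 35 (mod 97)
2^48 = 2^(32+16) ≡ 1 (mod 97).
Result is 1, so (2/97) = 1.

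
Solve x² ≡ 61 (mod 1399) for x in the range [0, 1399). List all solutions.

Since 1399 ≡ 3 (mod 4), a square root of 61 is 61^((1399+1)/4) = 61^350 mod 1399.
Repeated squaring: 61^2≡923, 61^4≡1337, 61^8≡1046, 61^16≡98, 61^32≡1210, 61^64≡746, 61^128≡1113, 61^256≡654 (mod 1399).
61^350 = 61^(256+64+16+8+4+2) ≡ 1315 (mod 1399).
Check: 1315² = 1729225 ≡ 61 (mod 1399). The two roots are 84 and 1315.

84, 1315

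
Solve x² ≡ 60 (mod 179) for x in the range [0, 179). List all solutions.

Since 179 ≡ 3 (mod 4), a square root of 60 is 60^((179+1)/4) = 60^45 mod 179.
Repeated squaring: 60^2≡20, 60^4≡42, 60^8≡153, 60^16≡139, 60^32≡168 (mod 179).
60^45 = 60^(32+8+4+1) ≡ 66 (mod 179).
Check: 66² = 4356 ≡ 60 (mod 179). The two roots are 66 and 113.

66, 113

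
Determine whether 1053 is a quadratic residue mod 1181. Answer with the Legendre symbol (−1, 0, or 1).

Reciprocity: 1053 ≡ 1 and 1181 ≡ 1 (mod 4), so (1053/1181) = +(1181/1053).
Reduce top mod 1053: now compute (128/1053).
Pull out 2^7: since 1053 ≡ 5 (mod 8), (2/1053) = -1, so (2/1053)^7 = -1.
Reached (1/1053) = 1. Collecting the sign flips along the way, the symbol is -1.

-1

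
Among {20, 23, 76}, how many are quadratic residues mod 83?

1

(20/83) = -1 → non-residue.
(23/83) = +1 → QR.
(76/83) = -1 → non-residue.
Total quadratic residues among the 3: 1.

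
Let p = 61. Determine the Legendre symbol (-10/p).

Euler's criterion: (-10/61) ≡ 51^30 (mod 61).
51^2 ≡ 39 (mod 61)
51^4 ≡ 57 (mod 61)
51^8 ≡ 16 (mod 61)
51^16 ≡ 12 (mod 61)
51^30 = 51^(16+8+4+2) ≡ 60 (mod 61).
Result is 60 ≡ −1, so (-10/61) = −1.

-1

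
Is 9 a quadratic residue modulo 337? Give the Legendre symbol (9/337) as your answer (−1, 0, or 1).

Reciprocity: 9 ≡ 1 and 337 ≡ 1 (mod 4), so (9/337) = +(337/9).
Reduce top mod 9: now compute (4/9).
Pull out 2^2: since 9 ≡ 1 (mod 8), (2/9) = +1, so (2/9)^2 = +1.
Reached (1/9) = 1. Collecting the sign flips along the way, the symbol is +1.

1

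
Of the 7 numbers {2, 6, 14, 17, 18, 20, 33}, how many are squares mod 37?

(2/37) = -1 → non-residue.
(6/37) = -1 → non-residue.
(14/37) = -1 → non-residue.
(17/37) = -1 → non-residue.
(18/37) = -1 → non-residue.
(20/37) = -1 → non-residue.
(33/37) = +1 → QR.
Total quadratic residues among the 7: 1.

1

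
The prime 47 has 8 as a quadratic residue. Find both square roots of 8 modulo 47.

Since 47 ≡ 3 (mod 4), a square root of 8 is 8^((47+1)/4) = 8^12 mod 47.
Repeated squaring: 8^2≡17, 8^4≡7, 8^8≡2 (mod 47).
8^12 = 8^(8+4) ≡ 14 (mod 47).
Check: 14² = 196 ≡ 8 (mod 47). The two roots are 14 and 33.

14, 33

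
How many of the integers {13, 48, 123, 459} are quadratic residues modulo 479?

(13/479) = -1 → non-residue.
(48/479) = +1 → QR.
(123/479) = -1 → non-residue.
(459/479) = -1 → non-residue.
Total quadratic residues among the 4: 1.

1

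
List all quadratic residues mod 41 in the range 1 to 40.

1 2 4 5 8 9 10 16 18 20 21 23 25 31 32 33 36 37 39 40

Square k = 1,…,20 (k and 41−k give the same square):
1²=1, 2²=4, 3²=9, 4²=16, 5²=25, 6²=36, 7²≡8, 8²≡23, 9²≡40, 10²≡18, 11²≡39, 12²≡21, 13²≡5, 14²≡32, 15²≡20, 16²≡10, 17²≡2, 18²≡37, 19²≡33, 20²≡31 (mod 41).
So the quadratic residues mod 41 are {1, 2, 4, 5, 8, 9, 10, 16, 18, 20, 21, 23, 25, 31, 32, 33, 36, 37, 39, 40}.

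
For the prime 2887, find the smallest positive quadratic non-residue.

(2/2887) = +1, so 2 is a residue.
(3/2887) = −1, so 3 is the smallest positive non-residue mod 2887.

3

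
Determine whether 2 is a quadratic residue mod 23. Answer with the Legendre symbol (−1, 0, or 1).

Pull out 2: since 23 ≡ 7 (mod 8), (2/23) = +1.
Reached (1/23) = 1. Collecting the sign flips along the way, the symbol is +1.

1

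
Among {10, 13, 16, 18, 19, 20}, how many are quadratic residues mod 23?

(10/23) = -1 → non-residue.
(13/23) = +1 → QR.
(16/23) = +1 → QR.
(18/23) = +1 → QR.
(19/23) = -1 → non-residue.
(20/23) = -1 → non-residue.
Total quadratic residues among the 6: 3.

3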